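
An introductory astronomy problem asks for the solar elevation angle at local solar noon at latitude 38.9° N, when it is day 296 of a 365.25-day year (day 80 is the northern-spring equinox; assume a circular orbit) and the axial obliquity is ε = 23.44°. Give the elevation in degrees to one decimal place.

38.6°

Solar longitude: λ_s = 360° × (296 − 80)/365.25 = 212.895°.
sin δ = sin 23.44° × sin 212.895° = -0.21604, so δ = -12.477°.
At local noon the hour angle is zero, so the zenith angle equals |φ − δ| = |+38.9° − (-12.477°)| = 51.377°.
Elevation = 90° − 51.377° = 38.6°.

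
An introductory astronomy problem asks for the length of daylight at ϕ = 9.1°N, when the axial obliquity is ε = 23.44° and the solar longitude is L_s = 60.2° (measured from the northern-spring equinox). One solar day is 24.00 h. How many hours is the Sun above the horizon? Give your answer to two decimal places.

Solar declination: sin δ = sin ε · sin L_s = sin 23.44° × sin 60.2° = 0.34519, so δ = +20.193°.
cos h₀ = −tan ϕ · tan δ = −tan(+9.1°) × tan(+20.193°) = -0.0589, so h₀ = 1.6297 rad = 93.38°.
Daylight = 2h₀/(2π) × 24.00 h = (1.6297/π) × 24.00 = 12.45 h.

12.45 h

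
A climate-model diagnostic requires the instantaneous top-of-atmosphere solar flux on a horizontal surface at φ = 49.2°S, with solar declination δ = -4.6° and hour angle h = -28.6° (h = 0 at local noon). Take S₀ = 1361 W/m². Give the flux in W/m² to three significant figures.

861 W/m²

cos θ_z = sin φ sin δ + cos φ cos δ cos h = 0.060710 + 0.571844 = 0.632554.
Flux = S₀ · cos θ_z = 1361 × 0.632554 = 860.9 W/m².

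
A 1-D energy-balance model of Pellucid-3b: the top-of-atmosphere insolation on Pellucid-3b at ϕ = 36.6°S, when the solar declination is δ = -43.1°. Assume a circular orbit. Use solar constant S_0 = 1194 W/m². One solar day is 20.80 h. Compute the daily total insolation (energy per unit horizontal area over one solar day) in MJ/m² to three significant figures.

39.1 MJ/m²

cos h₀ = −tan(-36.6°) tan(-43.100°) = -0.6950, h₀ = 2.3392 rad.
Bracket: h₀ sin ϕ sin δ + cos ϕ cos δ sin h₀ = 2.3392×-0.59622×-0.68327 + 0.80282×0.73016×0.71903 = 0.952942 + 0.421486 = 1.374428.
Q̄ = (S_0/π) × [bracket] = (1194/π) × 1.374428 = 522.37 W/m².
Daily total = Q̄ × 20.80 h × 3600 s/h = 522.37 × 20.80 × 3600 / 10⁶ = 39.12 MJ/m².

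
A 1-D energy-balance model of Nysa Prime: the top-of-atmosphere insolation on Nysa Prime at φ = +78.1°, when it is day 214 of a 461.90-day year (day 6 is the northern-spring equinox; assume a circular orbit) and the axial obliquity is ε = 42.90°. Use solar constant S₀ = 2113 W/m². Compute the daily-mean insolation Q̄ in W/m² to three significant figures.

Solar longitude: λ_s = 360° × (214 − 6)/461.90 = 162.113°.
sin δ = sin 42.90° × sin 162.113° = 0.20908, so δ = +12.068°.
cos H₀ = −tan(+78.1°) tan(+12.068°) = -1.0146 ≤ −1 ⇒ polar day, H₀ = π.
Bracket: H₀ sin φ sin δ + cos φ cos δ sin H₀ = 3.1416×0.97851×0.20908 + 0.20620×0.97790×0.00000 = 0.642730 + 0.000000 = 0.642730.
Q̄ = (S₀/π) × [bracket] = (2113/π) × 0.642730 = 432.3 W/m².

Q̄ ≈ 432 W/m²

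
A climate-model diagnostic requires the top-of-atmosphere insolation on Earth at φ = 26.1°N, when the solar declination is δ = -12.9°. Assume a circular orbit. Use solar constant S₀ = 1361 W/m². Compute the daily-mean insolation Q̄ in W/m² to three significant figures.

cos H₀ = −tan(+26.1°) tan(-12.900°) = 0.1122, H₀ = 1.4584 rad.
Bracket: H₀ sin φ sin δ + cos φ cos δ sin H₀ = 1.4584×0.43994×-0.22325 + 0.89803×0.97476×0.99369 = -0.143239 + 0.869840 = 0.726601.
Q̄ = (S₀/π) × [bracket] = (1361/π) × 0.726601 = 314.8 W/m².

Q̄ ≈ 315 W/m²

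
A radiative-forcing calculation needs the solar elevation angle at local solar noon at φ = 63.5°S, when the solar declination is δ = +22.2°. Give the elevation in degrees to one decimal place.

At local noon the hour angle is zero, so the zenith angle equals |φ − δ| = |-63.5° − (+22.200°)| = 85.700°.
Elevation = 90° − 85.700° = 4.3°.

4.3°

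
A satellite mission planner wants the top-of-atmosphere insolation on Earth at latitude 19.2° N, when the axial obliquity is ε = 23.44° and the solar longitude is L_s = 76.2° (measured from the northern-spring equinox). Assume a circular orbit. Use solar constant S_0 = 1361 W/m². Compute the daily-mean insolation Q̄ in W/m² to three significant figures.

Solar declination: sin δ = sin ε · sin L_s = sin 23.44° × sin 76.2° = 0.38631, so δ = +22.725°.
cos h₀ = −tan(+19.2°) tan(+22.725°) = -0.1458, h₀ = 1.7172 rad.
Bracket: h₀ sin ϕ sin δ + cos ϕ cos δ sin h₀ = 1.7172×0.32887×0.38631 + 0.94438×0.92237×0.98931 = 0.218163 + 0.861756 = 1.079919.
Q̄ = (S_0/π) × [bracket] = (1361/π) × 1.079919 = 467.8 W/m².

Q̄ ≈ 468 W/m²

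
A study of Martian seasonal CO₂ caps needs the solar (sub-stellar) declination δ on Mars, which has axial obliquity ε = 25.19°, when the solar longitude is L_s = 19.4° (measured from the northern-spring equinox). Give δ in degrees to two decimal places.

δ = +8.13°

sin δ = sin ε · sin L_s = sin 25.19° × sin 19.4° = 0.141375.
δ = arcsin(0.141375) = +8.13°.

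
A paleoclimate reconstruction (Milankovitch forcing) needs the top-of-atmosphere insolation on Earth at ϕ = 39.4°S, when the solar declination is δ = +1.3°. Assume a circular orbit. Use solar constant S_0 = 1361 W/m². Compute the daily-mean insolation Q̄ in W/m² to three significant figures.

cos h₀ = −tan(-39.4°) tan(+1.300°) = 0.0186, h₀ = 1.5522 rad.
Bracket: h₀ sin ϕ sin δ + cos ϕ cos δ sin h₀ = 1.5522×-0.63473×0.02269 + 0.77273×0.99974×0.99983 = -0.022355 + 0.772398 = 0.750043.
Q̄ = (S_0/π) × [bracket] = (1361/π) × 0.750043 = 324.9 W/m².

Q̄ ≈ 325 W/m²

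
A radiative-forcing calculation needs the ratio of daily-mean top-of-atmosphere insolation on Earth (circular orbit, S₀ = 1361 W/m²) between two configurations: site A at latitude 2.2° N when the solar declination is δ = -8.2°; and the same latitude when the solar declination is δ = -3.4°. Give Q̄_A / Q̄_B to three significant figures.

— Configuration A (φ=+2.2°):
cos H₀ = −tan(+2.2°) tan(-8.200°) = 0.0055, H₀ = 1.5653 rad.
Bracket: H₀ sin φ sin δ + cos φ cos δ sin H₀ = 1.5653×0.03839×-0.14263 + 0.99926×0.98978×0.99998 = -0.008571 + 0.989028 = 0.980457.
Q̄ = (S₀/π) × [bracket] = (1361/π) × 0.980457 = 424.75 W/m².
— Configuration B (φ=+2.2°):
cos H₀ = −tan(+2.2°) tan(-3.400°) = 0.0023, H₀ = 1.5685 rad.
Bracket: H₀ sin φ sin δ + cos φ cos δ sin H₀ = 1.5685×0.03839×-0.05931 + 0.99926×0.99824×1.00000 = -0.003571 + 0.997501 = 0.993930.
Q̄ = (S₀/π) × [bracket] = (1361/π) × 0.993930 = 430.59 W/m².
Ratio Q̄_A / Q̄_B = 424.75 / 430.59 = 0.9864.

Q̄_A / Q̄_B ≈ 0.986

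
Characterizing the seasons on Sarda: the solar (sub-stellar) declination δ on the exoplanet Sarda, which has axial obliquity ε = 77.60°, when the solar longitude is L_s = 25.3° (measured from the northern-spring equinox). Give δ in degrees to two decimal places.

sin δ = sin ε · sin L_s = sin 77.60° × sin 25.3° = 0.417389.
δ = arcsin(0.417389) = +24.67°.

δ = +24.67°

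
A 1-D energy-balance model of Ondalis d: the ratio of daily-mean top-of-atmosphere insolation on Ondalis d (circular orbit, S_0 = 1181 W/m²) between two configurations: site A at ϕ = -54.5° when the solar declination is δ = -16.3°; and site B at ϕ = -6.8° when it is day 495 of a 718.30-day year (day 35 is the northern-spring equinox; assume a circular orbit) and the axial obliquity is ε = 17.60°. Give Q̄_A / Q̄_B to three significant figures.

Q̄_A / Q̄_B ≈ 0.955

— Configuration A (ϕ=-54.5°):
cos h₀ = −tan(-54.5°) tan(-16.300°) = -0.4100, h₀ = 1.9932 rad.
Bracket: h₀ sin ϕ sin δ + cos ϕ cos δ sin h₀ = 1.9932×-0.81412×-0.28067 + 0.58070×0.95981×0.91210 = 0.455444 + 0.508370 = 0.963814.
Q̄ = (S_0/π) × [bracket] = (1181/π) × 0.963814 = 362.32 W/m².
— Configuration B (ϕ=-6.8°):
Solar longitude: L_s = 360° × (495 − 35)/718.30 = 230.544°.
sin δ = sin 17.60° × sin 230.544° = -0.23346, so δ = -13.501°.
cos h₀ = −tan(-6.8°) tan(-13.501°) = -0.0286, h₀ = 1.5994 rad.
Bracket: h₀ sin ϕ sin δ + cos ϕ cos δ sin h₀ = 1.5994×-0.11840×-0.23346 + 0.99297×0.97237×0.99959 = 0.044210 + 0.965138 = 1.009348.
Q̄ = (S_0/π) × [bracket] = (1181/π) × 1.009348 = 379.44 W/m².
Ratio Q̄_A / Q̄_B = 362.32 / 379.44 = 0.9549.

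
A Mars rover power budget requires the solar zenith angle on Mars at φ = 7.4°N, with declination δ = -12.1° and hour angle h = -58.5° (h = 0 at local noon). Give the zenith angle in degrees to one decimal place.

θ_z = 61.3°

cos θ_z = sin φ sin δ + cos φ cos δ cos h = -0.026998 + 0.506635 = 0.479637.
θ_z = arccos(0.479637) = 61.3°.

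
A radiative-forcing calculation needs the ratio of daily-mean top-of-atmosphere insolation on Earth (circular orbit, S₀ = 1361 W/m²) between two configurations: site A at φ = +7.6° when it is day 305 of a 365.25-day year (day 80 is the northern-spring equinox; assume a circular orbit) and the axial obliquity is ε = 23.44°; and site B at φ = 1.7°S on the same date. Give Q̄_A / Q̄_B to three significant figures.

Q̄_A / Q̄_B ≈ 0.923

— Configuration A (φ=+7.6°):
Solar longitude: λ_s = 360° × (305 − 80)/365.25 = 221.766°.
sin δ = sin 23.44° × sin 221.766° = -0.26496, so δ = -15.365°.
cos H₀ = −tan(+7.6°) tan(-15.365°) = 0.0367, H₀ = 1.5341 rad.
Bracket: H₀ sin φ sin δ + cos φ cos δ sin H₀ = 1.5341×0.13226×-0.26496 + 0.99122×0.96426×0.99933 = -0.053760 + 0.955153 = 0.901393.
Q̄ = (S₀/π) × [bracket] = (1361/π) × 0.901393 = 390.50 W/m².
— Configuration B (φ=-1.7°):
cos H₀ = −tan(-1.7°) tan(-15.365°) = -0.0082, H₀ = 1.5790 rad.
Bracket: H₀ sin φ sin δ + cos φ cos δ sin H₀ = 1.5790×-0.02967×-0.26496 + 0.99956×0.96426×0.99997 = 0.012413 + 0.963807 = 0.976220.
Q̄ = (S₀/π) × [bracket] = (1361/π) × 0.976220 = 422.92 W/m².
Ratio Q̄_A / Q̄_B = 390.50 / 422.92 = 0.9233.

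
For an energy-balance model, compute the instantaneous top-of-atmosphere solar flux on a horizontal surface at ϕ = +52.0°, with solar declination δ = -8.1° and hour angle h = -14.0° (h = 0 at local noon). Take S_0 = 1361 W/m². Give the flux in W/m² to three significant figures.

cos θ_z = sin ϕ sin δ + cos ϕ cos δ cos h = -0.111032 + 0.591414 = 0.480382.
Flux = S_0 · cos θ_z = 1361 × 0.480382 = 653.8 W/m².

654 W/m²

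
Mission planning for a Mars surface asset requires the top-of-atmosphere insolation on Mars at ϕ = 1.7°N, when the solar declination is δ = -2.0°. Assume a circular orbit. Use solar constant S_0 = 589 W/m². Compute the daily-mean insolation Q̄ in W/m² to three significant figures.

Q̄ ≈ 187 W/m²

cos h₀ = −tan(+1.7°) tan(-2.000°) = 0.0010, h₀ = 1.5698 rad.
Bracket: h₀ sin ϕ sin δ + cos ϕ cos δ sin h₀ = 1.5698×0.02967×-0.03490 + 0.99956×0.99939×1.00000 = -0.001626 + 0.998950 = 0.997324.
Q̄ = (S_0/π) × [bracket] = (589/π) × 0.997324 = 187.0 W/m².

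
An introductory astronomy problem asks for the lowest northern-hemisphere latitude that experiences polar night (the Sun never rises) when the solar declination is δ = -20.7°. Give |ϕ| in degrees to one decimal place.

|ϕ| = 69.3°

Polar night requires cos h₀ = −tan ϕ tan δ ≥ 1, i.e. tan ϕ tan δ ≤ −1.
The boundary is |tan ϕ| · |tan δ| = 1, so |ϕ| = 90° − |δ| = 90° − 20.7° = 69.3° in the northern hemisphere.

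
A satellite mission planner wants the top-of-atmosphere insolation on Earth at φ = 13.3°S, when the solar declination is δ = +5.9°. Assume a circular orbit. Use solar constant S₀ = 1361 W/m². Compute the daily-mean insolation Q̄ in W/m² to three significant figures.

Q̄ ≈ 403 W/m²

cos H₀ = −tan(-13.3°) tan(+5.900°) = 0.0244, H₀ = 1.5464 rad.
Bracket: H₀ sin φ sin δ + cos φ cos δ sin H₀ = 1.5464×-0.23005×0.10279 + 0.97318×0.99470×0.99970 = -0.036567 + 0.967732 = 0.931165.
Q̄ = (S₀/π) × [bracket] = (1361/π) × 0.931165 = 403.4 W/m².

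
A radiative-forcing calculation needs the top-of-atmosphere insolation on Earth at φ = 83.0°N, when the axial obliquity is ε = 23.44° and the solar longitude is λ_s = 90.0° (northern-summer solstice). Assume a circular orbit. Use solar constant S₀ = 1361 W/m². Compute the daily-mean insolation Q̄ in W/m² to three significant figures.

Solar declination: sin δ = sin ε · sin λ_s = sin 23.44° × sin 90.0° = 0.39779, so δ = +23.440°.
cos H₀ = −tan(+83.0°) tan(+23.440°) = -3.5311 ≤ −1 ⇒ polar day, H₀ = π.
Bracket: H₀ sin φ sin δ + cos φ cos δ sin H₀ = 3.1416×0.99255×0.39779 + 0.12187×0.91748×0.00000 = 1.240387 + 0.000000 = 1.240387.
Q̄ = (S₀/π) × [bracket] = (1361/π) × 1.240387 = 537.4 W/m².

Q̄ ≈ 537 W/m²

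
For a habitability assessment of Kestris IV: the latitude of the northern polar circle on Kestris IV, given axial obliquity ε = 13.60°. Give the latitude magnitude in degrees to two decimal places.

The polar circle is the lowest latitude that experiences at least one full rotation of continuous daylight at the northern-summer solstice; it lies at |ϕ| = 90° − ε = 90° − 13.60° = 76.40°.

76.40°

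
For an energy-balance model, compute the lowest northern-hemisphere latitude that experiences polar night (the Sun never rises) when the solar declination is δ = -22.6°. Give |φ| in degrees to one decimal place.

|φ| = 67.4°

Polar night requires cos H₀ = −tan φ tan δ ≥ 1, i.e. tan φ tan δ ≤ −1.
The boundary is |tan φ| · |tan δ| = 1, so |φ| = 90° − |δ| = 90° − 22.6° = 67.4° in the northern hemisphere.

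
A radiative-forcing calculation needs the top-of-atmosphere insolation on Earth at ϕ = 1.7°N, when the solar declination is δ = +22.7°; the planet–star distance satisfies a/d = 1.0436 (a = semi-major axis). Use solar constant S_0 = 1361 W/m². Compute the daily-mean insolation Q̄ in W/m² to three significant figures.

Q̄ ≈ 444 W/m²

cos h₀ = −tan(+1.7°) tan(+22.700°) = -0.0124, h₀ = 1.5832 rad.
Bracket: h₀ sin ϕ sin δ + cos ϕ cos δ sin h₀ = 1.5832×0.02967×0.38591 + 0.99956×0.92254×0.99992 = 0.018128 + 0.922060 = 0.940188.
Inverse-square distance factor (a/d)² = 1.0436² = 1.089101.
Q̄ = (S_0/π) × 1.089101 × [bracket] = (1361/π) × 1.089101 × 0.940188 = 443.6 W/m².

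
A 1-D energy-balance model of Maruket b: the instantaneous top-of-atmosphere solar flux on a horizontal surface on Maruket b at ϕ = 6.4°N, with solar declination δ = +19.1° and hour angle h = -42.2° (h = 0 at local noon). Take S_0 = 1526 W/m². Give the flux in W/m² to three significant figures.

1.12e+03 W/m²

cos θ_z = sin ϕ sin δ + cos ϕ cos δ cos h = 0.036475 + 0.695660 = 0.732135.
Flux = S_0 · cos θ_z = 1526 × 0.732135 = 1117 W/m².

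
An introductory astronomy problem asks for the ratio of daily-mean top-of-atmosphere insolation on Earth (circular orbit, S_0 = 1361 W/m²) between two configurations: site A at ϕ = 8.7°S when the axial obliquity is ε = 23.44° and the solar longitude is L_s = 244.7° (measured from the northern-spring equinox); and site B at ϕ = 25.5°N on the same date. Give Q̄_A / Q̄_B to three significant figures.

Q̄_A / Q̄_B ≈ 1.65

— Configuration A (ϕ=-8.7°):
Solar declination: sin δ = sin ε · sin L_s = sin 23.44° × sin 244.7° = -0.35963, so δ = -21.078°.
cos h₀ = −tan(-8.7°) tan(-21.078°) = -0.0590, h₀ = 1.6298 rad.
Bracket: h₀ sin ϕ sin δ + cos ϕ cos δ sin h₀ = 1.6298×-0.15126×-0.35963 + 0.98849×0.93309×0.99826 = 0.088657 + 0.920745 = 1.009402.
Q̄ = (S_0/π) × [bracket] = (1361/π) × 1.009402 = 437.29 W/m².
— Configuration B (ϕ=+25.5°):
cos h₀ = −tan(+25.5°) tan(-21.078°) = 0.1838, h₀ = 1.3859 rad.
Bracket: h₀ sin ϕ sin δ + cos ϕ cos δ sin h₀ = 1.3859×0.43051×-0.35963 + 0.90259×0.93309×0.98296 = -0.214571 + 0.827847 = 0.613276.
Q̄ = (S_0/π) × [bracket] = (1361/π) × 0.613276 = 265.68 W/m².
Ratio Q̄_A / Q̄_B = 437.29 / 265.68 = 1.646.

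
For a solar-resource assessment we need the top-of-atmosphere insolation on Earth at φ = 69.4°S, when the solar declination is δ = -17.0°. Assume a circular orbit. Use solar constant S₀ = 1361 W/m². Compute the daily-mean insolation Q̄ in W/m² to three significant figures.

Q̄ ≈ 384 W/m²

cos H₀ = −tan(-69.4°) tan(-17.000°) = -0.8134, H₀ = 2.5207 rad.
Bracket: H₀ sin φ sin δ + cos φ cos δ sin H₀ = 2.5207×-0.93606×-0.29237 + 0.35184×0.95630×0.58173 = 0.689855 + 0.195732 = 0.885587.
Q̄ = (S₀/π) × [bracket] = (1361/π) × 0.885587 = 383.7 W/m².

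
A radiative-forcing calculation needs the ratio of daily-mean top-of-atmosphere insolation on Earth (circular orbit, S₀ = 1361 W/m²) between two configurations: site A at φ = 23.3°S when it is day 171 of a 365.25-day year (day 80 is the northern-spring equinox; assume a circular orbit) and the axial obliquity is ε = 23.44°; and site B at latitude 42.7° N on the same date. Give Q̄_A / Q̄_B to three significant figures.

— Configuration A (φ=-23.3°):
Solar longitude: λ_s = 360° × (171 − 80)/365.25 = 89.692°.
sin δ = sin 23.44° × sin 89.692° = 0.39778, so δ = +23.440°.
cos H₀ = −tan(-23.3°) tan(+23.440°) = 0.1867, H₀ = 1.3830 rad.
Bracket: H₀ sin φ sin δ + cos φ cos δ sin H₀ = 1.3830×-0.39555×0.39778 + 0.91845×0.91748×0.98241 = -0.217604 + 0.827837 = 0.610233.
Q̄ = (S₀/π) × [bracket] = (1361/π) × 0.610233 = 264.36 W/m².
— Configuration B (φ=+42.7°):
cos H₀ = −tan(+42.7°) tan(+23.440°) = -0.4001, H₀ = 1.9824 rad.
Bracket: H₀ sin φ sin δ + cos φ cos δ sin H₀ = 1.9824×0.67816×0.39778 + 0.73491×0.91748×0.91648 = 0.534769 + 0.617951 = 1.152720.
Q̄ = (S₀/π) × [bracket] = (1361/π) × 1.152720 = 499.38 W/m².
Ratio Q̄_A / Q̄_B = 264.36 / 499.38 = 0.5294.

Q̄_A / Q̄_B ≈ 0.529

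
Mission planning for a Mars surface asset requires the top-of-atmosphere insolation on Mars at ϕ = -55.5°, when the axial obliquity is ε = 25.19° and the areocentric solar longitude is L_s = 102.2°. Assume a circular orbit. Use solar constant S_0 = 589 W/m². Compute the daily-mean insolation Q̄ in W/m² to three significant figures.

Q̄ ≈ 17.9 W/m²

sin δ = sin 25.19° × sin 102.2° = 0.41601, so δ = +24.583°.
cos h₀ = −tan(-55.5°) tan(+24.583°) = 0.6656, h₀ = 0.8425 rad.
Bracket: h₀ sin ϕ sin δ + cos ϕ cos δ sin h₀ = 0.8425×-0.82413×0.41601 + 0.56641×0.90936×0.74628 = -0.288848 + 0.384387 = 0.095539.
Q̄ = (S_0/π) × [bracket] = (589/π) × 0.095539 = 17.91 W/m².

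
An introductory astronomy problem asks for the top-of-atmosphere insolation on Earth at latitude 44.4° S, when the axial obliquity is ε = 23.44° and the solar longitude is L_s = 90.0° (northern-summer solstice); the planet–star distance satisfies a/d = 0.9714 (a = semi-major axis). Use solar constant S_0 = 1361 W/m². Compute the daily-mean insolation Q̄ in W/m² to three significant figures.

Solar declination: sin δ = sin ε · sin L_s = sin 23.44° × sin 90.0° = 0.39779, so δ = +23.440°.
cos h₀ = −tan(-44.4°) tan(+23.440°) = 0.4246, h₀ = 1.1323 rad.
Bracket: h₀ sin ϕ sin δ + cos ϕ cos δ sin h₀ = 1.1323×-0.69966×0.39779 + 0.71447×0.91748×0.90539 = -0.315139 + 0.593494 = 0.278355.
Inverse-square distance factor (a/d)² = 0.9714² = 0.943618.
Q̄ = (S_0/π) × 0.943618 × [bracket] = (1361/π) × 0.943618 × 0.278355 = 113.8 W/m².

Q̄ ≈ 114 W/m²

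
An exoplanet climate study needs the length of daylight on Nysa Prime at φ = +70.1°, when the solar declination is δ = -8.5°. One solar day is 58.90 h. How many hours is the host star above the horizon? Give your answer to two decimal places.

cos H₀ = −tan φ · tan δ = −tan(+70.1°) × tan(-8.500°) = 0.4129, so H₀ = 1.1452 rad = 65.62°.
Daylight = 2H₀/(2π) × 58.90 h = (1.1452/π) × 58.90 = 21.47 h.

21.47 h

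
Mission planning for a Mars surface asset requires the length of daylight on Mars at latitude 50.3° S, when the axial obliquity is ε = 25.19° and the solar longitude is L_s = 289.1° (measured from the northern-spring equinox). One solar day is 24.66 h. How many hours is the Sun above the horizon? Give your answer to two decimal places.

16.71 h

Solar declination: sin δ = sin ε · sin L_s = sin 25.19° × sin 289.1° = -0.40219, so δ = -23.715°.
cos h₀ = −tan ϕ · tan δ = −tan(-50.3°) × tan(-23.715°) = -0.5291, so h₀ = 2.1284 rad = 121.95°.
Daylight = 2h₀/(2π) × 24.66 h = (2.1284/π) × 24.66 = 16.71 h.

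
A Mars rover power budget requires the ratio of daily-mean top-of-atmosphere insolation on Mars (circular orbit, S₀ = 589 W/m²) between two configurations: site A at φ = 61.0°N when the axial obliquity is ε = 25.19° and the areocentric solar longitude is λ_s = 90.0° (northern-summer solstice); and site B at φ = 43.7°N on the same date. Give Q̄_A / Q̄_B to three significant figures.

Q̄_A / Q̄_B ≈ 1.01

— Configuration A (φ=+61.0°):
sin δ = sin 25.19° × sin 90.0° = 0.42562, so δ = +25.190°.
cos H₀ = −tan(+61.0°) tan(+25.190°) = -0.8485, H₀ = 2.5840 rad.
Bracket: H₀ sin φ sin δ + cos φ cos δ sin H₀ = 2.5840×0.87462×0.42562 + 0.48481×0.90490×0.52914 = 0.961909 + 0.232136 = 1.194045.
Q̄ = (S₀/π) × [bracket] = (589/π) × 1.194045 = 223.86 W/m².
— Configuration B (φ=+43.7°):
cos H₀ = −tan(+43.7°) tan(+25.190°) = -0.4495, H₀ = 2.0370 rad.
Bracket: H₀ sin φ sin δ + cos φ cos δ sin H₀ = 2.0370×0.69088×0.42562 + 0.72297×0.90490×0.89329 = 0.598985 + 0.584404 = 1.183389.
Q̄ = (S₀/π) × [bracket] = (589/π) × 1.183389 = 221.87 W/m².
Ratio Q̄_A / Q̄_B = 223.86 / 221.87 = 1.009.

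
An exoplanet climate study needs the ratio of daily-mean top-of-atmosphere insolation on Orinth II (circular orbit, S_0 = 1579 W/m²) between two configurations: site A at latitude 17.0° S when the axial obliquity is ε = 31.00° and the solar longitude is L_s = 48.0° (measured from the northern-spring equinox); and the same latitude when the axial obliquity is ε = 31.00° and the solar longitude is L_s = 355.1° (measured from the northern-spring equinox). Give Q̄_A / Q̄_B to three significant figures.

— Configuration A (ϕ=-17.0°):
Solar declination: sin δ = sin ε · sin L_s = sin 31.00° × sin 48.0° = 0.38275, so δ = +22.504°.
cos h₀ = −tan(-17.0°) tan(+22.504°) = 0.1267, h₀ = 1.4438 rad.
Bracket: h₀ sin ϕ sin δ + cos ϕ cos δ sin h₀ = 1.4438×-0.29237×0.38275 + 0.95630×0.92385×0.99195 = -0.161568 + 0.876366 = 0.714798.
Q̄ = (S_0/π) × [bracket] = (1579/π) × 0.714798 = 359.27 W/m².
— Configuration B (ϕ=-17.0°):
Solar declination: sin δ = sin ε · sin L_s = sin 31.00° × sin 355.1° = -0.04399, so δ = -2.521°.
cos h₀ = −tan(-17.0°) tan(-2.521°) = -0.0135, h₀ = 1.5843 rad.
Bracket: h₀ sin ϕ sin δ + cos ϕ cos δ sin h₀ = 1.5843×-0.29237×-0.04399 + 0.95630×0.99903×0.99991 = 0.020376 + 0.955286 = 0.975662.
Q̄ = (S_0/π) × [bracket] = (1579/π) × 0.975662 = 490.38 W/m².
Ratio Q̄_A / Q̄_B = 359.27 / 490.38 = 0.7326.

Q̄_A / Q̄_B ≈ 0.733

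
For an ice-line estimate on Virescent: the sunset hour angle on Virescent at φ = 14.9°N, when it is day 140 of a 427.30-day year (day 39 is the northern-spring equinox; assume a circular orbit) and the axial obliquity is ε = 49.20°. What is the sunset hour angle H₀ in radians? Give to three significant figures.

H₀ = 1.88 rad

Solar longitude: λ_s = 360° × (140 − 39)/427.30 = 85.092°.
sin δ = sin 49.20° × sin 85.092° = 0.75422, so δ = +48.957°.
cos H₀ = −tan φ · tan δ = −tan(+14.9°) × tan(+48.957°) = -0.3056, so H₀ = 1.8814 rad = 107.80°.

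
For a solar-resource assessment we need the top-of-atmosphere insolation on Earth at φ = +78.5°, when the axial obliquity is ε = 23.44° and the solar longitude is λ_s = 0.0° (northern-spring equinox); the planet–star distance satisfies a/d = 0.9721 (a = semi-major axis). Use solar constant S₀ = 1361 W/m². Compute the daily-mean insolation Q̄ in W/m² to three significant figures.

Q̄ ≈ 81.6 W/m²

Solar declination: sin δ = sin ε · sin λ_s = sin 23.44° × sin 0.0° = 0.00000, so δ = +0.000°.
cos H₀ = −tan(+78.5°) tan(+0.000°) = -0.0000, H₀ = 1.5708 rad.
Bracket: H₀ sin φ sin δ + cos φ cos δ sin H₀ = 1.5708×0.97992×0.00000 + 0.19937×1.00000×1.00000 = 0.000000 + 0.199370 = 0.199370.
Inverse-square distance factor (a/d)² = 0.9721² = 0.944978.
Q̄ = (S₀/π) × 0.944978 × [bracket] = (1361/π) × 0.944978 × 0.199370 = 81.62 W/m².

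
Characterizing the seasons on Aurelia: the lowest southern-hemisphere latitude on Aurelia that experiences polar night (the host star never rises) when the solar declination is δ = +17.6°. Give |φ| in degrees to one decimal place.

|φ| = 72.4°

Polar night requires cos H₀ = −tan φ tan δ ≥ 1, i.e. tan φ tan δ ≤ −1.
The boundary is |tan φ| · |tan δ| = 1, so |φ| = 90° − |δ| = 90° − 17.6° = 72.4° in the southern hemisphere.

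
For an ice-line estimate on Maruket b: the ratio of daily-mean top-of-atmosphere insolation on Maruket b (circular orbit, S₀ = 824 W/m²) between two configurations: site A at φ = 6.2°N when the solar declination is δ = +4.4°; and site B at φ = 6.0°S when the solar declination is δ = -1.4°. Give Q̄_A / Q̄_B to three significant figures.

— Configuration A (φ=+6.2°):
cos H₀ = −tan(+6.2°) tan(+4.400°) = -0.0084, H₀ = 1.5792 rad.
Bracket: H₀ sin φ sin δ + cos φ cos δ sin H₀ = 1.5792×0.10800×0.07672 + 0.99415×0.99705×0.99997 = 0.013085 + 0.991188 = 1.004273.
Q̄ = (S₀/π) × [bracket] = (824/π) × 1.004273 = 263.41 W/m².
— Configuration B (φ=-6.0°):
cos H₀ = −tan(-6.0°) tan(-1.400°) = -0.0026, H₀ = 1.5734 rad.
Bracket: H₀ sin φ sin δ + cos φ cos δ sin H₀ = 1.5734×-0.10453×-0.02443 + 0.99452×0.99970×1.00000 = 0.004018 + 0.994222 = 0.998240.
Q̄ = (S₀/π) × [bracket] = (824/π) × 0.998240 = 261.83 W/m².
Ratio Q̄_A / Q̄_B = 263.41 / 261.83 = 1.006.

Q̄_A / Q̄_B ≈ 1.01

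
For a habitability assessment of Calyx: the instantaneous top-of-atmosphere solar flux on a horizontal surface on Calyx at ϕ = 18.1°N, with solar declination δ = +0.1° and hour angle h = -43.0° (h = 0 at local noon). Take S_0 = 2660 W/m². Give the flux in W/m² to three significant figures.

cos θ_z = sin ϕ sin δ + cos ϕ cos δ cos h = 0.000542 + 0.695162 = 0.695704.
Flux = S_0 · cos θ_z = 2660 × 0.695704 = 1851 W/m².

1.85e+03 W/m²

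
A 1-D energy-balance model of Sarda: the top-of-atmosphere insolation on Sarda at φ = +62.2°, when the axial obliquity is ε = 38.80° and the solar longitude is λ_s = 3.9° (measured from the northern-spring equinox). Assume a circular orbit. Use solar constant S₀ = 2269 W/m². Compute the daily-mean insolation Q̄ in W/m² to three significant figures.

Solar declination: sin δ = sin ε · sin λ_s = sin 38.80° × sin 3.9° = 0.04262, so δ = +2.443°.
cos H₀ = −tan(+62.2°) tan(+2.443°) = -0.0809, H₀ = 1.6518 rad.
Bracket: H₀ sin φ sin δ + cos φ cos δ sin H₀ = 1.6518×0.88458×0.04262 + 0.46639×0.99909×0.99672 = 0.062274 + 0.464437 = 0.526711.
Q̄ = (S₀/π) × [bracket] = (2269/π) × 0.526711 = 380.4 W/m².

Q̄ ≈ 380 W/m²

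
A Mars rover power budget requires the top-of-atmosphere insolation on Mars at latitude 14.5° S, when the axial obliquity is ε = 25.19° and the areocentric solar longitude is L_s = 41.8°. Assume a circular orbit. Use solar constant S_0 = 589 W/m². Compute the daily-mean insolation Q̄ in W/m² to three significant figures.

Q̄ ≈ 154 W/m²

sin δ = sin 25.19° × sin 41.8° = 0.28369, so δ = +16.481°.
cos h₀ = −tan(-14.5°) tan(+16.481°) = 0.0765, h₀ = 1.4942 rad.
Bracket: h₀ sin ϕ sin δ + cos ϕ cos δ sin h₀ = 1.4942×-0.25038×0.28369 + 0.96815×0.95892×0.99707 = -0.106133 + 0.925658 = 0.819525.
Q̄ = (S_0/π) × [bracket] = (589/π) × 0.819525 = 153.6 W/m².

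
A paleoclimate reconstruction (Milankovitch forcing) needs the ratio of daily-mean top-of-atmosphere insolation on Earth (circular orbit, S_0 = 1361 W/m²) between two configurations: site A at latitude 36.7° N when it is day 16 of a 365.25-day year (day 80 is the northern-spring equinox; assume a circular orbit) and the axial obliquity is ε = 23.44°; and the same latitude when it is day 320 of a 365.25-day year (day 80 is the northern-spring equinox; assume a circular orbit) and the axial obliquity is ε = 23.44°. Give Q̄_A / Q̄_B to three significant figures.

— Configuration A (ϕ=+36.7°):
Solar longitude: L_s = 360° × (16 − 80)/365.25 = -63.080°, i.e. -63.080° + 360° = 296.920°.
sin δ = sin 23.44° × sin 296.920° = -0.35468, so δ = -20.774°.
cos h₀ = −tan(+36.7°) tan(-20.774°) = 0.2828, h₀ = 1.2841 rad.
Bracket: h₀ sin ϕ sin δ + cos ϕ cos δ sin h₀ = 1.2841×0.59763×-0.35468 + 0.80178×0.93499×0.95919 = -0.272187 + 0.719063 = 0.446876.
Q̄ = (S_0/π) × [bracket] = (1361/π) × 0.446876 = 193.60 W/m².
— Configuration B (ϕ=+36.7°):
Solar longitude: L_s = 360° × (320 − 80)/365.25 = 236.550°.
sin δ = sin 23.44° × sin 236.550° = -0.33190, so δ = -19.384°.
cos h₀ = −tan(+36.7°) tan(-19.384°) = 0.2623, h₀ = 1.3054 rad.
Bracket: h₀ sin ϕ sin δ + cos ϕ cos δ sin h₀ = 1.3054×0.59763×-0.33190 + 0.80178×0.94331×0.96500 = -0.258931 + 0.729856 = 0.470925.
Q̄ = (S_0/π) × [bracket] = (1361/π) × 0.470925 = 204.01 W/m².
Ratio Q̄_A / Q̄_B = 193.60 / 204.01 = 0.9490.

Q̄_A / Q̄_B ≈ 0.949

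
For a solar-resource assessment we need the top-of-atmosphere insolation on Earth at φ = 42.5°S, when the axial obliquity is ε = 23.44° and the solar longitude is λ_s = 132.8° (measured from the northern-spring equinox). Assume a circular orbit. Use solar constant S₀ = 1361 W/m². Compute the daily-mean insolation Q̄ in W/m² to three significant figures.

Solar declination: sin δ = sin ε · sin λ_s = sin 23.44° × sin 132.8° = 0.29187, so δ = +16.970°.
cos H₀ = −tan(-42.5°) tan(+16.970°) = 0.2796, H₀ = 1.2874 rad.
Bracket: H₀ sin φ sin δ + cos φ cos δ sin H₀ = 1.2874×-0.67559×0.29187 + 0.73728×0.95646×0.96011 = -0.253855 + 0.677049 = 0.423194.
Q̄ = (S₀/π) × [bracket] = (1361/π) × 0.423194 = 183.3 W/m².

Q̄ ≈ 183 W/m²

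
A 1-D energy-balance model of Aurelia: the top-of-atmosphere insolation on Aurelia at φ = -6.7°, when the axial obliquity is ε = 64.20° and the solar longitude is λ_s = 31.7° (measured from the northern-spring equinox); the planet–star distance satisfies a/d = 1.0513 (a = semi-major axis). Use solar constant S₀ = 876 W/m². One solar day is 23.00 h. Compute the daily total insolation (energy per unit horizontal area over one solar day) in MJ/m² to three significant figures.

20.2 MJ/m²

Solar declination: sin δ = sin ε · sin λ_s = sin 64.20° × sin 31.7° = 0.47309, so δ = +28.235°.
cos H₀ = −tan(-6.7°) tan(+28.235°) = 0.0631, H₀ = 1.5077 rad.
Bracket: H₀ sin φ sin δ + cos φ cos δ sin H₀ = 1.5077×-0.11667×0.47309 + 0.99317×0.88101×0.99801 = -0.083218 + 0.873251 = 0.790033.
Inverse-square distance factor (a/d)² = 1.0513² = 1.105232.
Q̄ = (S₀/π) × 1.105232 × [bracket] = (876/π) × 1.105232 × 0.790033 = 243.47 W/m².
Daily total = Q̄ × 23.00 h × 3600 s/h = 243.47 × 23.00 × 3600 / 10⁶ = 20.16 MJ/m².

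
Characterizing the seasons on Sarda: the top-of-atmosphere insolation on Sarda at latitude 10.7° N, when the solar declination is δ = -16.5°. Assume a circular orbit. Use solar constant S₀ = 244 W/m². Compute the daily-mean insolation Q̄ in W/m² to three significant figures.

cos H₀ = −tan(+10.7°) tan(-16.500°) = 0.0560, H₀ = 1.5148 rad.
Bracket: H₀ sin φ sin δ + cos φ cos δ sin H₀ = 1.5148×0.18567×-0.28402 + 0.98261×0.95882×0.99843 = -0.079881 + 0.940667 = 0.860786.
Q̄ = (S₀/π) × [bracket] = (244/π) × 0.860786 = 66.86 W/m².

Q̄ ≈ 66.9 W/m²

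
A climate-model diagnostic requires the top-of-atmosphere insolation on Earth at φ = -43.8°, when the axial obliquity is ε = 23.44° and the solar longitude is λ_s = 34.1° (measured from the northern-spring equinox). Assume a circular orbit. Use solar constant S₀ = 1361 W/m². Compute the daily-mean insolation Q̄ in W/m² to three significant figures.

Q̄ ≈ 207 W/m²

Solar declination: sin δ = sin ε · sin λ_s = sin 23.44° × sin 34.1° = 0.22302, so δ = +12.886°.
cos H₀ = −tan(-43.8°) tan(+12.886°) = 0.2194, H₀ = 1.3496 rad.
Bracket: H₀ sin φ sin δ + cos φ cos δ sin H₀ = 1.3496×-0.69214×0.22302 + 0.72176×0.97481×0.97564 = -0.208326 + 0.686440 = 0.478114.
Q̄ = (S₀/π) × [bracket] = (1361/π) × 0.478114 = 207.1 W/m².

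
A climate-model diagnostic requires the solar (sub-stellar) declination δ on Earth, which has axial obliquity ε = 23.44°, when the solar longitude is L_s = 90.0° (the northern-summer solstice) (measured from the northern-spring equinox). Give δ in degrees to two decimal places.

sin δ = sin ε · sin L_s = sin 23.44° × sin 90.0° = 0.397789.
δ = arcsin(0.397789) = +23.44°.

δ = +23.44°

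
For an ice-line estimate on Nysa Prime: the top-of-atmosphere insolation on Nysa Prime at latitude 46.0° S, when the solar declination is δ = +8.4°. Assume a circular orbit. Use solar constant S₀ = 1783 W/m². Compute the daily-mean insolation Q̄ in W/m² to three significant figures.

cos H₀ = −tan(-46.0°) tan(+8.400°) = 0.1529, H₀ = 1.4173 rad.
Bracket: H₀ sin φ sin δ + cos φ cos δ sin H₀ = 1.4173×-0.71934×0.14608 + 0.69466×0.98927×0.98824 = -0.148932 + 0.679125 = 0.530193.
Q̄ = (S₀/π) × [bracket] = (1783/π) × 0.530193 = 300.9 W/m².

Q̄ ≈ 301 W/m²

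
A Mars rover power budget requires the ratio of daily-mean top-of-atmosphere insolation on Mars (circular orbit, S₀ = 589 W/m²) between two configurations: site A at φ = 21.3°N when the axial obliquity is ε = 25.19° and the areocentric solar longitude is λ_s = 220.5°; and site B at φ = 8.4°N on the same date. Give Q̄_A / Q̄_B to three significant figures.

Q̄_A / Q̄_B ≈ 0.837

— Configuration A (φ=+21.3°):
sin δ = sin 25.19° × sin 220.5° = -0.27642, so δ = -16.047°.
cos H₀ = −tan(+21.3°) tan(-16.047°) = 0.1121, H₀ = 1.4584 rad.
Bracket: H₀ sin φ sin δ + cos φ cos δ sin H₀ = 1.4584×0.36325×-0.27642 + 0.93169×0.96104×0.99369 = -0.146437 + 0.889741 = 0.743304.
Q̄ = (S₀/π) × [bracket] = (589/π) × 0.743304 = 139.36 W/m².
— Configuration B (φ=+8.4°):
cos H₀ = −tan(+8.4°) tan(-16.047°) = 0.0425, H₀ = 1.5283 rad.
Bracket: H₀ sin φ sin δ + cos φ cos δ sin H₀ = 1.5283×0.14608×-0.27642 + 0.98927×0.96104×0.99910 = -0.061712 + 0.949872 = 0.888160.
Q̄ = (S₀/π) × [bracket] = (589/π) × 0.888160 = 166.52 W/m².
Ratio Q̄_A / Q̄_B = 139.36 / 166.52 = 0.8369.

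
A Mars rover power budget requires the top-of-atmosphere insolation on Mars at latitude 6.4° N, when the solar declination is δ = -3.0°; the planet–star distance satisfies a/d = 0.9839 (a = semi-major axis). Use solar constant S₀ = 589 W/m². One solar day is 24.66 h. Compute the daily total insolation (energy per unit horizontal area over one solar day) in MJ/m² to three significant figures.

cos H₀ = −tan(+6.4°) tan(-3.000°) = 0.0059, H₀ = 1.5649 rad.
Bracket: H₀ sin φ sin δ + cos φ cos δ sin H₀ = 1.5649×0.11147×-0.05234 + 0.99377×0.99863×0.99998 = -0.009130 + 0.992389 = 0.983259.
Inverse-square distance factor (a/d)² = 0.9839² = 0.968059.
Q̄ = (S₀/π) × 0.968059 × [bracket] = (589/π) × 0.968059 × 0.983259 = 178.46 W/m².
Daily total = Q̄ × 24.66 h × 3600 s/h = 178.46 × 24.66 × 3600 / 10⁶ = 15.84 MJ/m².

15.8 MJ/m²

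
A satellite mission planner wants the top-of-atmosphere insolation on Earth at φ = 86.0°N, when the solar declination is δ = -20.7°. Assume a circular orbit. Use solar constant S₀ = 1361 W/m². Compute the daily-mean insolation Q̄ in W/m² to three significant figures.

Q̄ ≈ 0.00 W/m²

cos H₀ = −tan(+86.0°) tan(-20.700°) = 5.4038 ≥ 1 ⇒ polar night, H₀ = 0 and Q̄ = 0.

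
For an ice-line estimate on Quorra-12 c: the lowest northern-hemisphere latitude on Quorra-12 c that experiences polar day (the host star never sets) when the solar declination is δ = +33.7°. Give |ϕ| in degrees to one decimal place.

|ϕ| = 56.3°

Polar day requires cos h₀ = −tan ϕ tan δ ≤ −1, i.e. tan ϕ tan δ ≥ 1.
The boundary is |tan ϕ| · |tan δ| = 1, so |ϕ| = 90° − |δ| = 90° − 33.7° = 56.3° in the northern hemisphere.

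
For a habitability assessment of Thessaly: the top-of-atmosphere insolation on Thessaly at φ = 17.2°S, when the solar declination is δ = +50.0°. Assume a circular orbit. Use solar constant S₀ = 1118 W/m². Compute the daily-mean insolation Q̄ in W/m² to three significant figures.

Q̄ ≈ 107 W/m²

cos H₀ = −tan(-17.2°) tan(+50.000°) = 0.3689, H₀ = 1.1930 rad.
Bracket: H₀ sin φ sin δ + cos φ cos δ sin H₀ = 1.1930×-0.29571×0.76604 + 0.95528×0.64279×0.92947 = -0.270245 + 0.570736 = 0.300491.
Q̄ = (S₀/π) × [bracket] = (1118/π) × 0.300491 = 106.9 W/m².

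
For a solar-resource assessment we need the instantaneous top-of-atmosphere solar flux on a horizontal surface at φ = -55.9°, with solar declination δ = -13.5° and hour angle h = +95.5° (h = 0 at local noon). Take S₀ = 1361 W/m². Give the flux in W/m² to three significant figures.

cos θ_z = sin φ sin δ + cos φ cos δ cos h = 0.193307 + -0.052250 = 0.141057.
Flux = S₀ · cos θ_z = 1361 × 0.141057 = 192.0 W/m².

192 W/m²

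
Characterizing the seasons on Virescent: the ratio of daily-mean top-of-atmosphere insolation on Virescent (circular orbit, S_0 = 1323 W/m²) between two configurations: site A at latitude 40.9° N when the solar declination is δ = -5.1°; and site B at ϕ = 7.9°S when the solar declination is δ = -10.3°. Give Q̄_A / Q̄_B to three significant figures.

Q̄_A / Q̄_B ≈ 0.655

— Configuration A (ϕ=+40.9°):
cos h₀ = −tan(+40.9°) tan(-5.100°) = 0.0773, h₀ = 1.4934 rad.
Bracket: h₀ sin ϕ sin δ + cos ϕ cos δ sin h₀ = 1.4934×0.65474×-0.08889 + 0.75585×0.99604×0.99701 = -0.086916 + 0.750606 = 0.663690.
Q̄ = (S_0/π) × [bracket] = (1323/π) × 0.663690 = 279.50 W/m².
— Configuration B (ϕ=-7.9°):
cos h₀ = −tan(-7.9°) tan(-10.300°) = -0.0252, h₀ = 1.5960 rad.
Bracket: h₀ sin ϕ sin δ + cos ϕ cos δ sin h₀ = 1.5960×-0.13744×-0.17880 + 0.99051×0.98389×0.99968 = 0.039221 + 0.974241 = 1.013462.
Q̄ = (S_0/π) × [bracket] = (1323/π) × 1.013462 = 426.79 W/m².
Ratio Q̄_A / Q̄_B = 279.50 / 426.79 = 0.6549.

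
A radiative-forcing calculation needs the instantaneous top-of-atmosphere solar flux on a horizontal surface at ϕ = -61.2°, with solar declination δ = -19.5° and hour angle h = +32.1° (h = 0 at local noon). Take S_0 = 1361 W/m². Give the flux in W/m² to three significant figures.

922 W/m²

cos θ_z = sin ϕ sin δ + cos ϕ cos δ cos h = 0.292517 + 0.384696 = 0.677213.
Flux = S_0 · cos θ_z = 1361 × 0.677213 = 921.7 W/m².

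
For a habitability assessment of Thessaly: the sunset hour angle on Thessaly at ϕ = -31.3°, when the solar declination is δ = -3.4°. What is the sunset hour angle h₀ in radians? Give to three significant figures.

cos h₀ = −tan ϕ · tan δ = −tan(-31.3°) × tan(-3.400°) = -0.0361, so h₀ = 1.6069 rad = 92.07°.

h₀ = 1.61 rad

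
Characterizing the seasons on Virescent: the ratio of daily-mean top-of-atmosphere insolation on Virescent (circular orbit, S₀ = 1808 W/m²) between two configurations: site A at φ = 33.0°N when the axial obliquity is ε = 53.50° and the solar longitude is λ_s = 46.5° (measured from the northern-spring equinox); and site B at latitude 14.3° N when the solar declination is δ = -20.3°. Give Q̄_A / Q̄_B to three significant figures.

— Configuration A (φ=+33.0°):
Solar declination: sin δ = sin ε · sin λ_s = sin 53.50° × sin 46.5° = 0.58310, so δ = +35.669°.
cos H₀ = −tan(+33.0°) tan(+35.669°) = -0.4661, H₀ = 2.0557 rad.
Bracket: H₀ sin φ sin δ + cos φ cos δ sin H₀ = 2.0557×0.54464×0.58310 + 0.83867×0.81240×0.88473 = 0.652848 + 0.602798 = 1.255646.
Q̄ = (S₀/π) × [bracket] = (1808/π) × 1.255646 = 722.63 W/m².
— Configuration B (φ=+14.3°):
cos H₀ = −tan(+14.3°) tan(-20.300°) = 0.0943, H₀ = 1.4764 rad.
Bracket: H₀ sin φ sin δ + cos φ cos δ sin H₀ = 1.4764×0.24700×-0.34694 + 0.96902×0.93789×0.99554 = -0.126519 + 0.904781 = 0.778262.
Q̄ = (S₀/π) × [bracket] = (1808/π) × 0.778262 = 447.89 W/m².
Ratio Q̄_A / Q̄_B = 722.63 / 447.89 = 1.613.

Q̄_A / Q̄_B ≈ 1.61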